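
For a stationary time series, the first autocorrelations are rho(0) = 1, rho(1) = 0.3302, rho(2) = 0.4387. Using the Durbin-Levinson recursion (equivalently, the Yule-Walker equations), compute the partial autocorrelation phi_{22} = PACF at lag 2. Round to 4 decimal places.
\phi_{22} = 0.3700

The PACF at lag k is phi_{kk}, the last component of the solution
to the Yule-Walker system G_k phi = r_k where
  (G_k)_{ij} = rho(|i - j|), (r_k)_i = rho(i), i,j = 1..k.
Equivalently, Durbin-Levinson gives phi_{kk} iteratively:
  phi_{11} = rho(1)
  phi_{kk} = [rho(k) - sum_{j=1..k-1} phi_{k-1,j} rho(k-j)]
            / [1 - sum_{j=1..k-1} phi_{k-1,j} rho(j)],
  phi_{k,j} = phi_{k-1,j} - phi_{kk} phi_{k-1,k-j},  j = 1..k-1.
Step k = 1:
  phi_11 = rho(1) = 0.3302.
Step k = 2:
  phi_22 = [rho(2) - phi_11 rho(1)] / [1 - phi_11 rho(1)] = [0.4387 - (0.3302)(0.3302)] / [1 - (0.3302)(0.3302)]
         = 0.32966796 / 0.89096796 = 0.37.
Therefore phi_{22} = 0.3700.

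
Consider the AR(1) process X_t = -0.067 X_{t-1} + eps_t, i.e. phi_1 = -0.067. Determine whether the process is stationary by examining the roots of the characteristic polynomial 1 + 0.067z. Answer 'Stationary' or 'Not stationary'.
\text{Stationary}

The AR(p) characteristic polynomial is P(z) = 1 + 0.067z.
Stationarity requires all roots to lie outside the unit circle, i.e. |z| > 1 for every root.
This is linear in z: 1 + (0.067) z = 0  =>  z = -1/(0.067) = -14.925373,  |z| = 14.925373.
Moduli of all roots: 14.9254.
All moduli strictly greater than 1? Yes.
Verdict: Stationary.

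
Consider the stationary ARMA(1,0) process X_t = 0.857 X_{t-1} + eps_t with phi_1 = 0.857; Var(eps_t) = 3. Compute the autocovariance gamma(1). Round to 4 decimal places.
\gamma(1) = 9.6818

Multiply the model equation by X_{t-k} and take expectations. With theta_0 = psi_0 = 1 and psi_j the MA(infinity) weights, this gives
  gamma(k) - sum_i phi_i gamma(k-i) = c_k,
  c_k = sigma^2 * sum_{j=k..q} theta_j psi_{j-k}   (c_k = 0 for k > q),
using gamma(-m) = gamma(m).
Pure AR (q = 0): c_0 = sigma^2 = 3, c_k = 0 for k >= 1.
Equations for k = 0 and k = 1 (AR order 1):
  gamma(0) = phi_1 gamma(1) + c_0
  gamma(1) = phi_1 gamma(0) + c_1
Substituting the second into the first: gamma(0) (1 - phi_1^2) = c_0 + phi_1 c_1, so
  gamma(0) = c_0 / (1 - phi_1^2) = 3 / (1 - (0.857)^2) = 3 / 0.265551 = 11.297265.
  gamma(1) = phi_1 gamma(0) = (0.857)(11.297265) = 9.681756.
Therefore gamma(1) = 9.6818 (to 4 decimal places).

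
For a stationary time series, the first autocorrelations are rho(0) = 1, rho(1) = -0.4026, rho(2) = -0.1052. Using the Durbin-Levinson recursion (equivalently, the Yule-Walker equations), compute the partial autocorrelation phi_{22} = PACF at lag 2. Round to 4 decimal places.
\phi_{22} = -0.3190

The PACF at lag k is phi_{kk}, the last component of the solution
to the Yule-Walker system G_k phi = r_k where
  (G_k)_{ij} = rho(|i - j|), (r_k)_i = rho(i), i,j = 1..k.
Equivalently, Durbin-Levinson gives phi_{kk} iteratively:
  phi_{11} = rho(1)
  phi_{kk} = [rho(k) - sum_{j=1..k-1} phi_{k-1,j} rho(k-j)]
            / [1 - sum_{j=1..k-1} phi_{k-1,j} rho(j)],
  phi_{k,j} = phi_{k-1,j} - phi_{kk} phi_{k-1,k-j},  j = 1..k-1.
Step k = 1:
  phi_11 = rho(1) = -0.4026.
Step k = 2:
  phi_22 = [rho(2) - phi_11 rho(1)] / [1 - phi_11 rho(1)] = [-0.1052 - (-0.4026)(-0.4026)] / [1 - (-0.4026)(-0.4026)]
         = -0.26728676 / 0.83791324 = -0.319.
Therefore phi_{22} = -0.3190.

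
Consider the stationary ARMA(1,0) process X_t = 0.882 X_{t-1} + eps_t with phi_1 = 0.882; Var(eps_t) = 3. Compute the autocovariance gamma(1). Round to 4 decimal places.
\gamma(1) = 11.9148

Multiply the model equation by X_{t-k} and take expectations. With theta_0 = psi_0 = 1 and psi_j the MA(infinity) weights, this gives
  gamma(k) - sum_i phi_i gamma(k-i) = c_k,
  c_k = sigma^2 * sum_{j=k..q} theta_j psi_{j-k}   (c_k = 0 for k > q),
using gamma(-m) = gamma(m).
Pure AR (q = 0): c_0 = sigma^2 = 3, c_k = 0 for k >= 1.
Equations for k = 0 and k = 1 (AR order 1):
  gamma(0) = phi_1 gamma(1) + c_0
  gamma(1) = phi_1 gamma(0) + c_1
Substituting the second into the first: gamma(0) (1 - phi_1^2) = c_0 + phi_1 c_1, so
  gamma(0) = c_0 / (1 - phi_1^2) = 3 / (1 - (0.882)^2) = 3 / 0.222076 = 13.508889.
  gamma(1) = phi_1 gamma(0) = (0.882)(13.508889) = 11.91484.
Therefore gamma(1) = 11.9148 (to 4 decimal places).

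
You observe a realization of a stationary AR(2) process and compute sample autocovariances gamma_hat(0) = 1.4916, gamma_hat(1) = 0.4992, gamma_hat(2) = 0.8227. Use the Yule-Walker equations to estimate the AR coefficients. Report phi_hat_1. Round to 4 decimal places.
\hat\phi_{1} = 0.1690

The Yule-Walker equations for an AR(p) process read, in matrix form,
  Gamma_p phi = r_p,   with   (Gamma_p)_{ij} = gamma(|i - j|),
                       (r_p)_i = gamma(i),   i,j = 1..p.
Substitute the sample gammas (Toeplitz matrix and right-hand side of size 2):
  Gamma_p = [[1.4916, 0.4992], [0.4992, 1.4916]]
  r_p     = [0.4992, 0.8227]
Written out:
  1.4916 phi_1 + 0.4992 phi_2 = 0.4992
  0.4992 phi_1 + 1.4916 phi_2 = 0.8227
Solve by Cramer's rule:
  det = gamma(0)^2 - gamma(1)^2 = (1.4916)^2 - (0.4992)^2 = 2.22487056 - 0.24920064 = 1.97566992
  phi_hat_1 = [gamma(1) gamma(0) - gamma(1) gamma(2)] / det = [(0.4992)(1.4916) - (0.4992)(0.8227)] / 1.97566992 = 0.33391488 / 1.97566992 = 0.169
  phi_hat_2 = [gamma(0) gamma(2) - gamma(1)^2] / det = [(1.4916)(0.8227) - (0.4992)^2] / 1.97566992 = 0.97793868 / 1.97566992 = 0.495
So phi_hat = [0.1690, 0.4950].
Therefore phi_hat_1 = 0.1690.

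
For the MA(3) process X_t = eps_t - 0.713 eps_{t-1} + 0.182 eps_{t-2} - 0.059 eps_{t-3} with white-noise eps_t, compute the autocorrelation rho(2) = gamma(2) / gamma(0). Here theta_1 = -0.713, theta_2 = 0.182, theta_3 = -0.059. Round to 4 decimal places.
\rho(2) = 0.1450

For an MA(q) process with theta_0 = 1, the autocovariance is
  gamma(k) = sigma^2 * sum_{i=0..q-k} theta_i * theta_{i+k},
and rho(k) = gamma(k) / gamma(0). Sigma^2 cancels.
  numerator   = (1)*(0.182) + (-0.713)*(-0.059) = 0.224067.
  denominator = (1)^2 + (-0.713)^2 + (0.182)^2 + (-0.059)^2 = 1.544974.
  rho(2) = 0.224067 / 1.544974 = 0.1450.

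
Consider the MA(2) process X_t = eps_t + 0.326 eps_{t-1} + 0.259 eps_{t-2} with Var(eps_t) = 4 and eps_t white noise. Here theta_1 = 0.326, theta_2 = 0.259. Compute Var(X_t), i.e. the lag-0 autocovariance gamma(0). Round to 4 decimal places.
\gamma(0) = 4.6934

For an MA(q) process X_t = eps_t + sum_i theta_i eps_{t-i} with
Var(eps_t) = sigma^2, the variance is
  gamma(0) = sigma^2 * (1 + sum_i theta_i^2).
  sum_i theta_i^2 = (0.326)^2 + (0.259)^2 = 0.106276 + 0.067081 = 0.173357.
  gamma(0) = 4 * (1 + 0.173357) = 4 * 1.173357 = 4.693428, which rounds to 4.6934.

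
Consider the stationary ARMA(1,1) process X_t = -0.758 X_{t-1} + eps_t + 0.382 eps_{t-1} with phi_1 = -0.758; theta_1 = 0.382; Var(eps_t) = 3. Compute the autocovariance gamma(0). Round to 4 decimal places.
\gamma(0) = 3.9969

Multiply the model equation by X_{t-k} and take expectations. With theta_0 = psi_0 = 1 and psi_j the MA(infinity) weights, this gives
  gamma(k) - sum_i phi_i gamma(k-i) = c_k,
  c_k = sigma^2 * sum_{j=k..q} theta_j psi_{j-k}   (c_k = 0 for k > q),
using gamma(-m) = gamma(m).
psi-weights needed (psi_j = theta_j + sum_i phi_i psi_{j-i}):
  psi_1 = theta_1 + phi_1 = 0.382 + (-0.758) = -0.376
Right-hand sides:
  c_0 = sigma^2 (1 + theta_1 psi_1) = 3 * (1 + (0.382)(-0.376)) = 3 * 0.856368 = 2.569104
  c_1 = sigma^2 theta_1 = 3 * (0.382) = 1.146
  c_2 = 0
Equations for k = 0 and k = 1 (AR order 1):
  gamma(0) = phi_1 gamma(1) + c_0
  gamma(1) = phi_1 gamma(0) + c_1
Substituting the second into the first: gamma(0) (1 - phi_1^2) = c_0 + phi_1 c_1, so
  gamma(0) = (c_0 + phi_1 c_1) / (1 - phi_1^2) = (2.569104 + (-0.758)(1.146)) / (1 - (-0.758)^2) = 1.700436 / 0.425436 = 3.996926.
Therefore gamma(0) = 3.9969 (to 4 decimal places).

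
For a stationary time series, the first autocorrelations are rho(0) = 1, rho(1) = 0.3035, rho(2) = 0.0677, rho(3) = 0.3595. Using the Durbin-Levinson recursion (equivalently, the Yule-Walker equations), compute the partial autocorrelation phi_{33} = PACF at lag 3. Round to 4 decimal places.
\phi_{33} = 0.3820

The PACF at lag k is phi_{kk}, the last component of the solution
to the Yule-Walker system G_k phi = r_k where
  (G_k)_{ij} = rho(|i - j|), (r_k)_i = rho(i), i,j = 1..k.
Equivalently, Durbin-Levinson gives phi_{kk} iteratively:
  phi_{11} = rho(1)
  phi_{kk} = [rho(k) - sum_{j=1..k-1} phi_{k-1,j} rho(k-j)]
            / [1 - sum_{j=1..k-1} phi_{k-1,j} rho(j)],
  phi_{k,j} = phi_{k-1,j} - phi_{kk} phi_{k-1,k-j},  j = 1..k-1.
Step k = 1:
  phi_11 = rho(1) = 0.3035.
Step k = 2:
  phi_22 = [rho(2) - phi_11 rho(1)] / [1 - phi_11 rho(1)] = [0.0677 - (0.3035)(0.3035)] / [1 - (0.3035)(0.3035)]
         = -0.02441225 / 0.90788775 = -0.026889.
  Update: phi_21 = phi_11 - phi_22 phi_11 = 0.3035 - (-0.026889)(0.3035) = 0.311661.
Step k = 3:
  phi_33 = [rho(3) - phi_21 rho(2) - phi_22 rho(1)] / [1 - phi_21 rho(1) - phi_22 rho(2)]
    numerator   = 0.3595 - (0.311661)(0.0677) - (-0.026889)(0.3035) = 0.34656139
    denominator = 1 - (0.311661)(0.3035) - (-0.026889)(0.0677) = 0.90723133
  phi_33 = 0.34656139 / 0.90723133 = 0.382.
Therefore phi_{33} = 0.3820.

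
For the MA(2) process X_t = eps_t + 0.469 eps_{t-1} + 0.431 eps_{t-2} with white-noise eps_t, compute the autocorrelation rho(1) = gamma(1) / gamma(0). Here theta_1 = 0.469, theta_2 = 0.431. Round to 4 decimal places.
\rho(1) = 0.4774

For an MA(q) process with theta_0 = 1, the autocovariance is
  gamma(k) = sigma^2 * sum_{i=0..q-k} theta_i * theta_{i+k},
and rho(k) = gamma(k) / gamma(0). Sigma^2 cancels.
  numerator   = (1)*(0.469) + (0.469)*(0.431) = 0.671139.
  denominator = (1)^2 + (0.469)^2 + (0.431)^2 = 1.405722.
  rho(1) = 0.671139 / 1.405722 = 0.4774.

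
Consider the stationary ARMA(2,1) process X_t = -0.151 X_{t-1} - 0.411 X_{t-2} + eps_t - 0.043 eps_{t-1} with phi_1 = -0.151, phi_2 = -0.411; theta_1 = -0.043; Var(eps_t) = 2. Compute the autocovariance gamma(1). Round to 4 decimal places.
\gamma(1) = -0.3243

Multiply the model equation by X_{t-k} and take expectations. With theta_0 = psi_0 = 1 and psi_j the MA(infinity) weights, this gives
  gamma(k) - sum_i phi_i gamma(k-i) = c_k,
  c_k = sigma^2 * sum_{j=k..q} theta_j psi_{j-k}   (c_k = 0 for k > q),
using gamma(-m) = gamma(m).
psi-weights needed (psi_j = theta_j + sum_i phi_i psi_{j-i}):
  psi_1 = theta_1 + phi_1 = -0.043 + (-0.151) = -0.194
Right-hand sides:
  c_0 = sigma^2 (1 + theta_1 psi_1) = 2 * (1 + (-0.043)(-0.194)) = 2 * 1.008342 = 2.016684
  c_1 = sigma^2 theta_1 = 2 * (-0.043) = -0.086
  c_2 = 0
Equations for k = 0, 1, 2 (AR order 2, c_2 = 0):
  (E0) gamma(0) = phi_1 gamma(1) + phi_2 gamma(2) + c_0
  (E1) gamma(1) = phi_1 gamma(0) + phi_2 gamma(1) + c_1
  (E2) gamma(2) = phi_1 gamma(1) + phi_2 gamma(0)
From (E1): gamma(1) = A gamma(0) + B with
  A = phi_1 / (1 - phi_2) = -0.151 / 1.411 = -0.107016,   B = c_1 / (1 - phi_2) = -0.086 / 1.411 = -0.06095.
Insert (E2) into (E0): gamma(0) (1 - phi_2^2) = phi_1 (1 + phi_2) gamma(1) + c_0.
  phi_1 (1 + phi_2) = (-0.151)(0.589) = -0.088939,   1 - phi_2^2 = 0.831079.
Replace gamma(1) by A gamma(0) + B and collect gamma(0):
  gamma(0) [0.831079 - (-0.088939)(-0.107016)] = (-0.088939)(-0.06095) + 2.016684
  gamma(0) * 0.821561 = 2.022105
  gamma(0) = 2.022105 / 0.821561 = 2.461296.
  gamma(1) = A gamma(0) + B = (-0.107016)(2.461296) + (-0.06095) = -0.324348.
Therefore gamma(1) = -0.3243 (to 4 decimal places).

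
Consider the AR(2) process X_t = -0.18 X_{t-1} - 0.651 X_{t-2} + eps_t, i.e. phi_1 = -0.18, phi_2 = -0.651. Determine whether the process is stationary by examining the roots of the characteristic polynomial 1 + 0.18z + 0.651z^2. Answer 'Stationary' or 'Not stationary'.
\text{Stationary}

The AR(p) characteristic polynomial is P(z) = 1 + 0.18z + 0.651z^2.
Stationarity requires all roots to lie outside the unit circle, i.e. |z| > 1 for every root.
Set 1 + (0.18) z + (0.651) z^2 = 0, i.e. a z^2 + b z + c = 0 with a = 0.651, b = 0.18, c = 1.
Discriminant D = b^2 - 4ac = (0.18)^2 - 4*(0.651)*1 = 0.0324 - (2.604) = -2.5716.
D < 0, so the roots are the complex-conjugate pair z = (-b +/- i sqrt(-D)) / (2a) = -0.1382 +/- 1.2317i.
For a conjugate pair |z|^2 = z * conj(z) = (product of roots) = c/a = 1/(0.651) = 1.536098, so |z| = sqrt(1.536098) = 1.2394 for both roots.
Moduli of all roots: 1.2394, 1.2394.
All moduli strictly greater than 1? Yes.
Verdict: Stationary.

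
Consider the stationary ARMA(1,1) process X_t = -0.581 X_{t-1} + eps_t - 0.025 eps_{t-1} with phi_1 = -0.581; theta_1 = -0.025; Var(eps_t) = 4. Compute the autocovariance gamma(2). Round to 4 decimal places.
\gamma(2) = 2.1569

Multiply the model equation by X_{t-k} and take expectations. With theta_0 = psi_0 = 1 and psi_j the MA(infinity) weights, this gives
  gamma(k) - sum_i phi_i gamma(k-i) = c_k,
  c_k = sigma^2 * sum_{j=k..q} theta_j psi_{j-k}   (c_k = 0 for k > q),
using gamma(-m) = gamma(m).
psi-weights needed (psi_j = theta_j + sum_i phi_i psi_{j-i}):
  psi_1 = theta_1 + phi_1 = -0.025 + (-0.581) = -0.606
Right-hand sides:
  c_0 = sigma^2 (1 + theta_1 psi_1) = 4 * (1 + (-0.025)(-0.606)) = 4 * 1.01515 = 4.0606
  c_1 = sigma^2 theta_1 = 4 * (-0.025) = -0.1
  c_2 = 0
Equations for k = 0 and k = 1 (AR order 1):
  gamma(0) = phi_1 gamma(1) + c_0
  gamma(1) = phi_1 gamma(0) + c_1
Substituting the second into the first: gamma(0) (1 - phi_1^2) = c_0 + phi_1 c_1, so
  gamma(0) = (c_0 + phi_1 c_1) / (1 - phi_1^2) = (4.0606 + (-0.581)(-0.1)) / (1 - (-0.581)^2) = 4.1187 / 0.662439 = 6.217478.
  gamma(1) = phi_1 gamma(0) + c_1 = (-0.581)(6.217478) + (-0.1) = -3.712355.
For k = 2 (> q): gamma(2) = phi_1 gamma(1) = (-0.581)(-3.712355) = 2.156878.
Therefore gamma(2) = 2.1569 (to 4 decimal places).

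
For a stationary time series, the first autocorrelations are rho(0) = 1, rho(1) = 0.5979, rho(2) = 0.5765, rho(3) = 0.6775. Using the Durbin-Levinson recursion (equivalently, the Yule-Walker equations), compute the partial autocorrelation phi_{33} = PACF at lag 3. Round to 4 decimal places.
\phi_{33} = 0.4341

The PACF at lag k is phi_{kk}, the last component of the solution
to the Yule-Walker system G_k phi = r_k where
  (G_k)_{ij} = rho(|i - j|), (r_k)_i = rho(i), i,j = 1..k.
Equivalently, Durbin-Levinson gives phi_{kk} iteratively:
  phi_{11} = rho(1)
  phi_{kk} = [rho(k) - sum_{j=1..k-1} phi_{k-1,j} rho(k-j)]
            / [1 - sum_{j=1..k-1} phi_{k-1,j} rho(j)],
  phi_{k,j} = phi_{k-1,j} - phi_{kk} phi_{k-1,k-j},  j = 1..k-1.
Step k = 1:
  phi_11 = rho(1) = 0.5979.
Step k = 2:
  phi_22 = [rho(2) - phi_11 rho(1)] / [1 - phi_11 rho(1)] = [0.5765 - (0.5979)(0.5979)] / [1 - (0.5979)(0.5979)]
         = 0.21901559 / 0.64251559 = 0.340872.
  Update: phi_21 = phi_11 - phi_22 phi_11 = 0.5979 - (0.340872)(0.5979) = 0.394093.
Step k = 3:
  phi_33 = [rho(3) - phi_21 rho(2) - phi_22 rho(1)] / [1 - phi_21 rho(1) - phi_22 rho(2)]
    numerator   = 0.6775 - (0.394093)(0.5765) - (0.340872)(0.5979) = 0.24649822
    denominator = 1 - (0.394093)(0.5979) - (0.340872)(0.5765) = 0.5678593
  phi_33 = 0.24649822 / 0.5678593 = 0.4341.
Therefore phi_{33} = 0.4341.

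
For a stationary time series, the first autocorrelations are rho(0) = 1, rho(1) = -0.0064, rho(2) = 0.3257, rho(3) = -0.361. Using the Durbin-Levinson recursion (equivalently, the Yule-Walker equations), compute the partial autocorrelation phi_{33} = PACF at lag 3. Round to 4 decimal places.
\phi_{33} = -0.3999

The PACF at lag k is phi_{kk}, the last component of the solution
to the Yule-Walker system G_k phi = r_k where
  (G_k)_{ij} = rho(|i - j|), (r_k)_i = rho(i), i,j = 1..k.
Equivalently, Durbin-Levinson gives phi_{kk} iteratively:
  phi_{11} = rho(1)
  phi_{kk} = [rho(k) - sum_{j=1..k-1} phi_{k-1,j} rho(k-j)]
            / [1 - sum_{j=1..k-1} phi_{k-1,j} rho(j)],
  phi_{k,j} = phi_{k-1,j} - phi_{kk} phi_{k-1,k-j},  j = 1..k-1.
Step k = 1:
  phi_11 = rho(1) = -0.0064.
Step k = 2:
  phi_22 = [rho(2) - phi_11 rho(1)] / [1 - phi_11 rho(1)] = [0.3257 - (-0.0064)(-0.0064)] / [1 - (-0.0064)(-0.0064)]
         = 0.32565904 / 0.99995904 = 0.325672.
  Update: phi_21 = phi_11 - phi_22 phi_11 = -0.0064 - (0.325672)(-0.0064) = -0.004316.
Step k = 3:
  phi_33 = [rho(3) - phi_21 rho(2) - phi_22 rho(1)] / [1 - phi_21 rho(1) - phi_22 rho(2)]
    numerator   = -0.361 - (-0.004316)(0.3257) - (0.325672)(-0.0064) = -0.35751007
    denominator = 1 - (-0.004316)(-0.0064) - (0.325672)(0.3257) = 0.89390089
  phi_33 = -0.35751007 / 0.89390089 = -0.3999.
Therefore phi_{33} = -0.3999.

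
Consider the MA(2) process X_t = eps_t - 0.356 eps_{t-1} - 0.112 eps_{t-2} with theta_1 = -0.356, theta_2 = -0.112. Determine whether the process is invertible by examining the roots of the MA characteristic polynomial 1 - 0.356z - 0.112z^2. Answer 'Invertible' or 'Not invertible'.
\text{Invertible}

The MA(q) characteristic polynomial is P(z) = 1 - 0.356z - 0.112z^2.
Invertibility requires all roots to lie outside the unit circle, i.e. |z| > 1 for every root.
Set 1 + (-0.356) z + (-0.112) z^2 = 0, i.e. a z^2 + b z + c = 0 with a = -0.112, b = -0.356, c = 1.
Discriminant D = b^2 - 4ac = (-0.356)^2 - 4*(-0.112)*1 = 0.126736 - (-0.448) = 0.574736.
D >= 0, so the roots are real: z = (-b +/- sqrt(D)) / (2a) = (0.356 +/- 0.758113) / (-0.224).
  z_1 = (0.356 + 0.758113) / (-0.224) = -4.9737,   |z_1| = 4.9737.
  z_2 = (0.356 - 0.758113) / (-0.224) = 1.7951,   |z_2| = 1.7951.
Moduli of all roots: 4.9737, 1.7951.
All moduli strictly greater than 1? Yes.
Verdict: Invertible.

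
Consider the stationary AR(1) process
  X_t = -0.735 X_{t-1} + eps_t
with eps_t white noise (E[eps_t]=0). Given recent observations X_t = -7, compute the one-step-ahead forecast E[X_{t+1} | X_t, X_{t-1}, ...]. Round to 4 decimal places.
E[X_{t+1} \mid \mathcal F_t] = 5.1450

For an AR(p) model X_t = c + sum_i phi_i X_{t-i} + eps_t, the
one-step-ahead conditional mean is
  E[X_{t+1} | X_t, ...] = c + sum_i phi_i X_{t+1-i}.
Substitute known values:
  E[X_{t+1} | ...] = (-0.735) * (-7)
                   = 5.1450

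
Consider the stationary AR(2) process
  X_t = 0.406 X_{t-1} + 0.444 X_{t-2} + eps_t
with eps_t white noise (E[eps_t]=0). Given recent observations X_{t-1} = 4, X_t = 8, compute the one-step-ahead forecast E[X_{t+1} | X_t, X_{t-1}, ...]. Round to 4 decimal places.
E[X_{t+1} \mid \mathcal F_t] = 5.0240

For an AR(p) model X_t = c + sum_i phi_i X_{t-i} + eps_t, the
one-step-ahead conditional mean is
  E[X_{t+1} | X_t, ...] = c + sum_i phi_i X_{t+1-i}.
Substitute known values:
  E[X_{t+1} | ...] = (0.406) * (8) + (0.444) * (4)
                   = 5.0240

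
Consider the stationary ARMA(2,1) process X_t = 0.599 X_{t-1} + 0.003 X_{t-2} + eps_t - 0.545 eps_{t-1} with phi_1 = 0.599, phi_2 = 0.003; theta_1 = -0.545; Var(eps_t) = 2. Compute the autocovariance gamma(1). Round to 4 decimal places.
\gamma(1) = 0.1142

Multiply the model equation by X_{t-k} and take expectations. With theta_0 = psi_0 = 1 and psi_j the MA(infinity) weights, this gives
  gamma(k) - sum_i phi_i gamma(k-i) = c_k,
  c_k = sigma^2 * sum_{j=k..q} theta_j psi_{j-k}   (c_k = 0 for k > q),
using gamma(-m) = gamma(m).
psi-weights needed (psi_j = theta_j + sum_i phi_i psi_{j-i}):
  psi_1 = theta_1 + phi_1 = -0.545 + (0.599) = 0.054
Right-hand sides:
  c_0 = sigma^2 (1 + theta_1 psi_1) = 2 * (1 + (-0.545)(0.054)) = 2 * 0.97057 = 1.94114
  c_1 = sigma^2 theta_1 = 2 * (-0.545) = -1.09
  c_2 = 0
Equations for k = 0, 1, 2 (AR order 2, c_2 = 0):
  (E0) gamma(0) = phi_1 gamma(1) + phi_2 gamma(2) + c_0
  (E1) gamma(1) = phi_1 gamma(0) + phi_2 gamma(1) + c_1
  (E2) gamma(2) = phi_1 gamma(1) + phi_2 gamma(0)
From (E1): gamma(1) = A gamma(0) + B with
  A = phi_1 / (1 - phi_2) = 0.599 / 0.997 = 0.600802,   B = c_1 / (1 - phi_2) = -1.09 / 0.997 = -1.09328.
Insert (E2) into (E0): gamma(0) (1 - phi_2^2) = phi_1 (1 + phi_2) gamma(1) + c_0.
  phi_1 (1 + phi_2) = (0.599)(1.003) = 0.600797,   1 - phi_2^2 = 0.999991.
Replace gamma(1) by A gamma(0) + B and collect gamma(0):
  gamma(0) [0.999991 - (0.600797)(0.600802)] = (0.600797)(-1.09328) + 1.94114
  gamma(0) * 0.639031 = 1.284301
  gamma(0) = 1.284301 / 0.639031 = 2.009764.
  gamma(1) = A gamma(0) + B = (0.600802)(2.009764) + (-1.09328) = 0.114191.
Therefore gamma(1) = 0.1142 (to 4 decimal places).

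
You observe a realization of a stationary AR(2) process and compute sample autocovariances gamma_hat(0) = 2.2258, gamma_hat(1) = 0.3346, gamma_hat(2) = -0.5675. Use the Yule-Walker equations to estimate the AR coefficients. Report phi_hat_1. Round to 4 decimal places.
\hat\phi_{1} = 0.1930

The Yule-Walker equations for an AR(p) process read, in matrix form,
  Gamma_p phi = r_p,   with   (Gamma_p)_{ij} = gamma(|i - j|),
                       (r_p)_i = gamma(i),   i,j = 1..p.
Substitute the sample gammas (Toeplitz matrix and right-hand side of size 2):
  Gamma_p = [[2.2258, 0.3346], [0.3346, 2.2258]]
  r_p     = [0.3346, -0.5675]
Written out:
  2.2258 phi_1 + 0.3346 phi_2 = 0.3346
  0.3346 phi_1 + 2.2258 phi_2 = -0.5675
Solve by Cramer's rule:
  det = gamma(0)^2 - gamma(1)^2 = (2.2258)^2 - (0.3346)^2 = 4.95418564 - 0.11195716 = 4.84222848
  phi_hat_1 = [gamma(1) gamma(0) - gamma(1) gamma(2)] / det = [(0.3346)(2.2258) - (0.3346)(-0.5675)] / 4.84222848 = 0.93463818 / 4.84222848 = 0.193
  phi_hat_2 = [gamma(0) gamma(2) - gamma(1)^2] / det = [(2.2258)(-0.5675) - (0.3346)^2] / 4.84222848 = -1.37509866 / 4.84222848 = -0.284
So phi_hat = [0.1930, -0.2840].
Therefore phi_hat_1 = 0.1930.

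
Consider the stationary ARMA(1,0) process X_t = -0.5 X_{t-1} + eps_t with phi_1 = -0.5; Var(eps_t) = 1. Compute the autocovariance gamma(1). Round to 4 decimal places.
\gamma(1) = -0.6667

Multiply the model equation by X_{t-k} and take expectations. With theta_0 = psi_0 = 1 and psi_j the MA(infinity) weights, this gives
  gamma(k) - sum_i phi_i gamma(k-i) = c_k,
  c_k = sigma^2 * sum_{j=k..q} theta_j psi_{j-k}   (c_k = 0 for k > q),
using gamma(-m) = gamma(m).
Pure AR (q = 0): c_0 = sigma^2 = 1, c_k = 0 for k >= 1.
Equations for k = 0 and k = 1 (AR order 1):
  gamma(0) = phi_1 gamma(1) + c_0
  gamma(1) = phi_1 gamma(0) + c_1
Substituting the second into the first: gamma(0) (1 - phi_1^2) = c_0 + phi_1 c_1, so
  gamma(0) = c_0 / (1 - phi_1^2) = 1 / (1 - (-0.5)^2) = 1 / 0.75 = 1.333333.
  gamma(1) = phi_1 gamma(0) = (-0.5)(1.333333) = -0.666667.
Therefore gamma(1) = -0.6667 (to 4 decimal places).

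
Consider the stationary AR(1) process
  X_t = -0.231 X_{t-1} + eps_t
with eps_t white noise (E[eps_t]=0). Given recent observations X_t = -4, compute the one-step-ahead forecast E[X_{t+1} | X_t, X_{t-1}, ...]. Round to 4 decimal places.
E[X_{t+1} \mid \mathcal F_t] = 0.9240

For an AR(p) model X_t = c + sum_i phi_i X_{t-i} + eps_t, the
one-step-ahead conditional mean is
  E[X_{t+1} | X_t, ...] = c + sum_i phi_i X_{t+1-i}.
Substitute known values:
  E[X_{t+1} | ...] = (-0.231) * (-4)
                   = 0.9240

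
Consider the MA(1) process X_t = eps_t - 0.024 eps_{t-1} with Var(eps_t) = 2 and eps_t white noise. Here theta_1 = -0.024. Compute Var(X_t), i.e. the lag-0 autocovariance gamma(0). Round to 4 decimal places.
\gamma(0) = 2.0012

For an MA(q) process X_t = eps_t + sum_i theta_i eps_{t-i} with
Var(eps_t) = sigma^2, the variance is
  gamma(0) = sigma^2 * (1 + sum_i theta_i^2).
  sum_i theta_i^2 = (-0.024)^2 = 0.000576.
  gamma(0) = 2 * (1 + 0.000576) = 2 * 1.000576 = 2.001152, which rounds to 2.0012.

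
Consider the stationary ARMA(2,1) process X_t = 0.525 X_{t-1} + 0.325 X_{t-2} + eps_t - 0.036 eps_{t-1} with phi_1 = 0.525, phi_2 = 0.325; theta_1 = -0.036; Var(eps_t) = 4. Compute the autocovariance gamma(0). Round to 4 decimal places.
\gamma(0) = 10.7015

Multiply the model equation by X_{t-k} and take expectations. With theta_0 = psi_0 = 1 and psi_j the MA(infinity) weights, this gives
  gamma(k) - sum_i phi_i gamma(k-i) = c_k,
  c_k = sigma^2 * sum_{j=k..q} theta_j psi_{j-k}   (c_k = 0 for k > q),
using gamma(-m) = gamma(m).
psi-weights needed (psi_j = theta_j + sum_i phi_i psi_{j-i}):
  psi_1 = theta_1 + phi_1 = -0.036 + (0.525) = 0.489
Right-hand sides:
  c_0 = sigma^2 (1 + theta_1 psi_1) = 4 * (1 + (-0.036)(0.489)) = 4 * 0.982396 = 3.929584
  c_1 = sigma^2 theta_1 = 4 * (-0.036) = -0.144
  c_2 = 0
Equations for k = 0, 1, 2 (AR order 2, c_2 = 0):
  (E0) gamma(0) = phi_1 gamma(1) + phi_2 gamma(2) + c_0
  (E1) gamma(1) = phi_1 gamma(0) + phi_2 gamma(1) + c_1
  (E2) gamma(2) = phi_1 gamma(1) + phi_2 gamma(0)
From (E1): gamma(1) = A gamma(0) + B with
  A = phi_1 / (1 - phi_2) = 0.525 / 0.675 = 0.777778,   B = c_1 / (1 - phi_2) = -0.144 / 0.675 = -0.213333.
Insert (E2) into (E0): gamma(0) (1 - phi_2^2) = phi_1 (1 + phi_2) gamma(1) + c_0.
  phi_1 (1 + phi_2) = (0.525)(1.325) = 0.695625,   1 - phi_2^2 = 0.894375.
Replace gamma(1) by A gamma(0) + B and collect gamma(0):
  gamma(0) [0.894375 - (0.695625)(0.777778)] = (0.695625)(-0.213333) + 3.929584
  gamma(0) * 0.353333 = 3.781184
  gamma(0) = 3.781184 / 0.353333 = 10.701464.
Therefore gamma(0) = 10.7015 (to 4 decimal places).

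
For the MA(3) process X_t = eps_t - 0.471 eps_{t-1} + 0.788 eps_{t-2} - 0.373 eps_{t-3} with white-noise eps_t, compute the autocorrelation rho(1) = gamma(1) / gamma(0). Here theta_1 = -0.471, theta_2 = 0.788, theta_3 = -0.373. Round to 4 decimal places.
\rho(1) = -0.5732

For an MA(q) process with theta_0 = 1, the autocovariance is
  gamma(k) = sigma^2 * sum_{i=0..q-k} theta_i * theta_{i+k},
and rho(k) = gamma(k) / gamma(0). Sigma^2 cancels.
  numerator   = (1)*(-0.471) + (-0.471)*(0.788) + (0.788)*(-0.373) = -1.136072.
  denominator = (1)^2 + (-0.471)^2 + (0.788)^2 + (-0.373)^2 = 1.981914.
  rho(1) = -1.136072 / 1.981914 = -0.5732.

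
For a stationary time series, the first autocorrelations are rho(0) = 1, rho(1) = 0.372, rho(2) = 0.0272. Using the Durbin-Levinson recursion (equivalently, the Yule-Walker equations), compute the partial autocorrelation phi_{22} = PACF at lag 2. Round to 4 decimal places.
\phi_{22} = -0.1290

The PACF at lag k is phi_{kk}, the last component of the solution
to the Yule-Walker system G_k phi = r_k where
  (G_k)_{ij} = rho(|i - j|), (r_k)_i = rho(i), i,j = 1..k.
Equivalently, Durbin-Levinson gives phi_{kk} iteratively:
  phi_{11} = rho(1)
  phi_{kk} = [rho(k) - sum_{j=1..k-1} phi_{k-1,j} rho(k-j)]
            / [1 - sum_{j=1..k-1} phi_{k-1,j} rho(j)],
  phi_{k,j} = phi_{k-1,j} - phi_{kk} phi_{k-1,k-j},  j = 1..k-1.
Step k = 1:
  phi_11 = rho(1) = 0.372.
Step k = 2:
  phi_22 = [rho(2) - phi_11 rho(1)] / [1 - phi_11 rho(1)] = [0.0272 - (0.372)(0.372)] / [1 - (0.372)(0.372)]
         = -0.111184 / 0.861616 = -0.129.
Therefore phi_{22} = -0.1290.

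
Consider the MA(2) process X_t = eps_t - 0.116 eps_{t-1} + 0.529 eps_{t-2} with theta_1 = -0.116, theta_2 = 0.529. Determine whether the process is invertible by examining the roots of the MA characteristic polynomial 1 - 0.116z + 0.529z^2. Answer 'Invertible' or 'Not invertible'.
\text{Invertible}

The MA(q) characteristic polynomial is P(z) = 1 - 0.116z + 0.529z^2.
Invertibility requires all roots to lie outside the unit circle, i.e. |z| > 1 for every root.
Set 1 + (-0.116) z + (0.529) z^2 = 0, i.e. a z^2 + b z + c = 0 with a = 0.529, b = -0.116, c = 1.
Discriminant D = b^2 - 4ac = (-0.116)^2 - 4*(0.529)*1 = 0.013456 - (2.116) = -2.102544.
D < 0, so the roots are the complex-conjugate pair z = (-b +/- i sqrt(-D)) / (2a) = 0.1096 +/- 1.3705i.
For a conjugate pair |z|^2 = z * conj(z) = (product of roots) = c/a = 1/(0.529) = 1.890359, so |z| = sqrt(1.890359) = 1.3749 for both roots.
Moduli of all roots: 1.3749, 1.3749.
All moduli strictly greater than 1? Yes.
Verdict: Invertible.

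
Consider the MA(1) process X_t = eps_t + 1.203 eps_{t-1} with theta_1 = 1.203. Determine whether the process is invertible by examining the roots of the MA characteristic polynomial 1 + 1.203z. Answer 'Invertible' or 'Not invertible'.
\text{Not invertible}

The MA(q) characteristic polynomial is P(z) = 1 + 1.203z.
Invertibility requires all roots to lie outside the unit circle, i.e. |z| > 1 for every root.
This is linear in z: 1 + (1.203) z = 0  =>  z = -1/(1.203) = -0.831255,  |z| = 0.831255.
Moduli of all roots: 0.8313.
All moduli strictly greater than 1? No.
Verdict: Not invertible.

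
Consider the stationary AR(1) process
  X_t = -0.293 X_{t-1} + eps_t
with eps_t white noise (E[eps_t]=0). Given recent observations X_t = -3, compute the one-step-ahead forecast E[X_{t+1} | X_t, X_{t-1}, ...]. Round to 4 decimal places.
E[X_{t+1} \mid \mathcal F_t] = 0.8790

For an AR(p) model X_t = c + sum_i phi_i X_{t-i} + eps_t, the
one-step-ahead conditional mean is
  E[X_{t+1} | X_t, ...] = c + sum_i phi_i X_{t+1-i}.
Substitute known values:
  E[X_{t+1} | ...] = (-0.293) * (-3)
                   = 0.8790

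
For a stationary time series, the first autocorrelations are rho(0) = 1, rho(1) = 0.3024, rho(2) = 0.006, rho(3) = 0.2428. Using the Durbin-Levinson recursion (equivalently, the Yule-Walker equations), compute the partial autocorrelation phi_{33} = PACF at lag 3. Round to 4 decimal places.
\phi_{33} = 0.2990

The PACF at lag k is phi_{kk}, the last component of the solution
to the Yule-Walker system G_k phi = r_k where
  (G_k)_{ij} = rho(|i - j|), (r_k)_i = rho(i), i,j = 1..k.
Equivalently, Durbin-Levinson gives phi_{kk} iteratively:
  phi_{11} = rho(1)
  phi_{kk} = [rho(k) - sum_{j=1..k-1} phi_{k-1,j} rho(k-j)]
            / [1 - sum_{j=1..k-1} phi_{k-1,j} rho(j)],
  phi_{k,j} = phi_{k-1,j} - phi_{kk} phi_{k-1,k-j},  j = 1..k-1.
Step k = 1:
  phi_11 = rho(1) = 0.3024.
Step k = 2:
  phi_22 = [rho(2) - phi_11 rho(1)] / [1 - phi_11 rho(1)] = [0.006 - (0.3024)(0.3024)] / [1 - (0.3024)(0.3024)]
         = -0.08544576 / 0.90855424 = -0.094046.
  Update: phi_21 = phi_11 - phi_22 phi_11 = 0.3024 - (-0.094046)(0.3024) = 0.330839.
Step k = 3:
  phi_33 = [rho(3) - phi_21 rho(2) - phi_22 rho(1)] / [1 - phi_21 rho(1) - phi_22 rho(2)]
    numerator   = 0.2428 - (0.330839)(0.006) - (-0.094046)(0.3024) = 0.26925443
    denominator = 1 - (0.330839)(0.3024) - (-0.094046)(0.006) = 0.90051842
  phi_33 = 0.26925443 / 0.90051842 = 0.299.
Therefore phi_{33} = 0.2990.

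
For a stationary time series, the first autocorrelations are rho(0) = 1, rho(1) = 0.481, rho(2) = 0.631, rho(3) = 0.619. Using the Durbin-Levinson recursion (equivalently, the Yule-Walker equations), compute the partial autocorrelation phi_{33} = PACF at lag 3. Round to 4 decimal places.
\phi_{33} = 0.3980

The PACF at lag k is phi_{kk}, the last component of the solution
to the Yule-Walker system G_k phi = r_k where
  (G_k)_{ij} = rho(|i - j|), (r_k)_i = rho(i), i,j = 1..k.
Equivalently, Durbin-Levinson gives phi_{kk} iteratively:
  phi_{11} = rho(1)
  phi_{kk} = [rho(k) - sum_{j=1..k-1} phi_{k-1,j} rho(k-j)]
            / [1 - sum_{j=1..k-1} phi_{k-1,j} rho(j)],
  phi_{k,j} = phi_{k-1,j} - phi_{kk} phi_{k-1,k-j},  j = 1..k-1.
Step k = 1:
  phi_11 = rho(1) = 0.481.
Step k = 2:
  phi_22 = [rho(2) - phi_11 rho(1)] / [1 - phi_11 rho(1)] = [0.631 - (0.481)(0.481)] / [1 - (0.481)(0.481)]
         = 0.399639 / 0.768639 = 0.519931.
  Update: phi_21 = phi_11 - phi_22 phi_11 = 0.481 - (0.519931)(0.481) = 0.230913.
Step k = 3:
  phi_33 = [rho(3) - phi_21 rho(2) - phi_22 rho(1)] / [1 - phi_21 rho(1) - phi_22 rho(2)]
    numerator   = 0.619 - (0.230913)(0.631) - (0.519931)(0.481) = 0.22320702
    denominator = 1 - (0.230913)(0.481) - (0.519931)(0.631) = 0.56085442
  phi_33 = 0.22320702 / 0.56085442 = 0.398.
Therefore phi_{33} = 0.3980.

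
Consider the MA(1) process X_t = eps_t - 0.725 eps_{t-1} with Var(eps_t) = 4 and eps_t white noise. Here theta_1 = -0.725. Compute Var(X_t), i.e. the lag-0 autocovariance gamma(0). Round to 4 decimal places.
\gamma(0) = 6.1025

For an MA(q) process X_t = eps_t + sum_i theta_i eps_{t-i} with
Var(eps_t) = sigma^2, the variance is
  gamma(0) = sigma^2 * (1 + sum_i theta_i^2).
  sum_i theta_i^2 = (-0.725)^2 = 0.525625.
  gamma(0) = 4 * (1 + 0.525625) = 4 * 1.525625 = 6.1025.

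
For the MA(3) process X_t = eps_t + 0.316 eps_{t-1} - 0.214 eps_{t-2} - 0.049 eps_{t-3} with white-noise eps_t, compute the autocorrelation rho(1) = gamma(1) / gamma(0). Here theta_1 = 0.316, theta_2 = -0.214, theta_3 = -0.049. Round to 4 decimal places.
\rho(1) = 0.2255

For an MA(q) process with theta_0 = 1, the autocovariance is
  gamma(k) = sigma^2 * sum_{i=0..q-k} theta_i * theta_{i+k},
and rho(k) = gamma(k) / gamma(0). Sigma^2 cancels.
  numerator   = (1)*(0.316) + (0.316)*(-0.214) + (-0.214)*(-0.049) = 0.258862.
  denominator = (1)^2 + (0.316)^2 + (-0.214)^2 + (-0.049)^2 = 1.148053.
  rho(1) = 0.258862 / 1.148053 = 0.2255.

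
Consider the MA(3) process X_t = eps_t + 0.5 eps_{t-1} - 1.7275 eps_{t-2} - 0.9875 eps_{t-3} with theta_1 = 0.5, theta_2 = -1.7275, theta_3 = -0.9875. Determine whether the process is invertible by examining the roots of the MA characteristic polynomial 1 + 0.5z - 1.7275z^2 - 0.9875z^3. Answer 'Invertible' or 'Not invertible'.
\text{Not invertible}

The MA(q) characteristic polynomial is P(z) = 1 + 0.5z - 1.7275z^2 - 0.9875z^3.
Invertibility requires all roots to lie outside the unit circle, i.e. |z| > 1 for every root.
Degree 3: look for a simple real root z0 first, then factor out (1 - z/z0) and solve the remaining quadratic.
Testing z0 = -0.8: P(-0.8) = 1 + (0.5)(-0.8) + (-1.7275)(-0.8)^2 + (-0.9875)(-0.8)^3
  = 1 + (-0.4) + (-1.1056) + (0.5056) = 0.  So z_0 = -0.8 is a root, |z_0| = 0.8.
Divide out the factor (1 + 1.25 z) = (1 - z/z0) (since 1/z0 = -1.25):
  P(z) = (1 + 1.25 z)(1 + (-0.75) z + (-0.79) z^2)
  [check: z-coef -0.75 - (-1.25) = 0.5; z^2-coef -0.79 - (-1.25)(-0.75) = -1.7275; z^3-coef -(-1.25)(-0.79) = -0.9875.]
Remaining roots from the quadratic factor 1 + (-0.75) z + (-0.79) z^2:
  Set 1 + (-0.75) z + (-0.79) z^2 = 0, i.e. a z^2 + b z + c = 0 with a = -0.79, b = -0.75, c = 1.
  Discriminant D = b^2 - 4ac = (-0.75)^2 - 4*(-0.79)*1 = 0.5625 - (-3.16) = 3.7225.
  D >= 0, so the roots are real: z = (-b +/- sqrt(D)) / (2a) = (0.75 +/- 1.929378) / (-1.58).
    z_1 = (0.75 + 1.929378) / (-1.58) = -1.6958,   |z_1| = 1.6958.
    z_2 = (0.75 - 1.929378) / (-1.58) = 0.7464,   |z_2| = 0.7464.
Moduli of all roots: 0.8000, 1.6958, 0.7464.
All moduli strictly greater than 1? No.
Verdict: Not invertible.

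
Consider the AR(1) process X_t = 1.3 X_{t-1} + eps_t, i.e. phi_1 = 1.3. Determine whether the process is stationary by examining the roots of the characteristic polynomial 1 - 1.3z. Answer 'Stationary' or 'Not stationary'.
\text{Not stationary}

The AR(p) characteristic polynomial is P(z) = 1 - 1.3z.
Stationarity requires all roots to lie outside the unit circle, i.e. |z| > 1 for every root.
This is linear in z: 1 + (-1.3) z = 0  =>  z = -1/(-1.3) = 0.769231,  |z| = 0.769231.
Moduli of all roots: 0.7692.
All moduli strictly greater than 1? No.
Verdict: Not stationary.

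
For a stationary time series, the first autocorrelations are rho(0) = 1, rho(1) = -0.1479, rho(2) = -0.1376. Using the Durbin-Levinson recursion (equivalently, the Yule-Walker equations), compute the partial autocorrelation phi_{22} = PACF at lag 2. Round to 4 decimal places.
\phi_{22} = -0.1630

The PACF at lag k is phi_{kk}, the last component of the solution
to the Yule-Walker system G_k phi = r_k where
  (G_k)_{ij} = rho(|i - j|), (r_k)_i = rho(i), i,j = 1..k.
Equivalently, Durbin-Levinson gives phi_{kk} iteratively:
  phi_{11} = rho(1)
  phi_{kk} = [rho(k) - sum_{j=1..k-1} phi_{k-1,j} rho(k-j)]
            / [1 - sum_{j=1..k-1} phi_{k-1,j} rho(j)],
  phi_{k,j} = phi_{k-1,j} - phi_{kk} phi_{k-1,k-j},  j = 1..k-1.
Step k = 1:
  phi_11 = rho(1) = -0.1479.
Step k = 2:
  phi_22 = [rho(2) - phi_11 rho(1)] / [1 - phi_11 rho(1)] = [-0.1376 - (-0.1479)(-0.1479)] / [1 - (-0.1479)(-0.1479)]
         = -0.15947441 / 0.97812559 = -0.163.
Therefore phi_{22} = -0.1630.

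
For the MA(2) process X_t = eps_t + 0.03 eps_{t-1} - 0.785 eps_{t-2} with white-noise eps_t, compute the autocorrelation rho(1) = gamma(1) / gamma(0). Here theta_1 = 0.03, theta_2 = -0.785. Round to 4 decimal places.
\rho(1) = 0.0040

For an MA(q) process with theta_0 = 1, the autocovariance is
  gamma(k) = sigma^2 * sum_{i=0..q-k} theta_i * theta_{i+k},
and rho(k) = gamma(k) / gamma(0). Sigma^2 cancels.
  numerator   = (1)*(0.03) + (0.03)*(-0.785) = 0.00645.
  denominator = (1)^2 + (0.03)^2 + (-0.785)^2 = 1.617125.
  rho(1) = 0.00645 / 1.617125 = 0.0040.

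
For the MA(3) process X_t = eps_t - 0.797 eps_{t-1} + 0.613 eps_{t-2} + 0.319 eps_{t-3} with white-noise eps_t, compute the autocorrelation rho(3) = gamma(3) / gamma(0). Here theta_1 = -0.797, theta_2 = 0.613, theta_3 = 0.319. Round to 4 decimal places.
\rho(3) = 0.1510

For an MA(q) process with theta_0 = 1, the autocovariance is
  gamma(k) = sigma^2 * sum_{i=0..q-k} theta_i * theta_{i+k},
and rho(k) = gamma(k) / gamma(0). Sigma^2 cancels.
  numerator   = (1)*(0.319) = 0.319.
  denominator = (1)^2 + (-0.797)^2 + (0.613)^2 + (0.319)^2 = 2.112739.
  rho(3) = 0.319 / 2.112739 = 0.1510.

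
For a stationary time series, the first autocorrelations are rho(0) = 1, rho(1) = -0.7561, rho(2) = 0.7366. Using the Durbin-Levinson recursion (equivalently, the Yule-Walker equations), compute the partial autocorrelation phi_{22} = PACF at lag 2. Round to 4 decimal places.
\phi_{22} = 0.3850

The PACF at lag k is phi_{kk}, the last component of the solution
to the Yule-Walker system G_k phi = r_k where
  (G_k)_{ij} = rho(|i - j|), (r_k)_i = rho(i), i,j = 1..k.
Equivalently, Durbin-Levinson gives phi_{kk} iteratively:
  phi_{11} = rho(1)
  phi_{kk} = [rho(k) - sum_{j=1..k-1} phi_{k-1,j} rho(k-j)]
            / [1 - sum_{j=1..k-1} phi_{k-1,j} rho(j)],
  phi_{k,j} = phi_{k-1,j} - phi_{kk} phi_{k-1,k-j},  j = 1..k-1.
Step k = 1:
  phi_11 = rho(1) = -0.7561.
Step k = 2:
  phi_22 = [rho(2) - phi_11 rho(1)] / [1 - phi_11 rho(1)] = [0.7366 - (-0.7561)(-0.7561)] / [1 - (-0.7561)(-0.7561)]
         = 0.16491279 / 0.42831279 = 0.385.
Therefore phi_{22} = 0.3850.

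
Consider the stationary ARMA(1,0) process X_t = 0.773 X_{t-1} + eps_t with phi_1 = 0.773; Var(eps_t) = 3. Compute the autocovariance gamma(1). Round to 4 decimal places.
\gamma(1) = 5.7619

Multiply the model equation by X_{t-k} and take expectations. With theta_0 = psi_0 = 1 and psi_j the MA(infinity) weights, this gives
  gamma(k) - sum_i phi_i gamma(k-i) = c_k,
  c_k = sigma^2 * sum_{j=k..q} theta_j psi_{j-k}   (c_k = 0 for k > q),
using gamma(-m) = gamma(m).
Pure AR (q = 0): c_0 = sigma^2 = 3, c_k = 0 for k >= 1.
Equations for k = 0 and k = 1 (AR order 1):
  gamma(0) = phi_1 gamma(1) + c_0
  gamma(1) = phi_1 gamma(0) + c_1
Substituting the second into the first: gamma(0) (1 - phi_1^2) = c_0 + phi_1 c_1, so
  gamma(0) = c_0 / (1 - phi_1^2) = 3 / (1 - (0.773)^2) = 3 / 0.402471 = 7.453953.
  gamma(1) = phi_1 gamma(0) = (0.773)(7.453953) = 5.761906.
Therefore gamma(1) = 5.7619 (to 4 decimal places).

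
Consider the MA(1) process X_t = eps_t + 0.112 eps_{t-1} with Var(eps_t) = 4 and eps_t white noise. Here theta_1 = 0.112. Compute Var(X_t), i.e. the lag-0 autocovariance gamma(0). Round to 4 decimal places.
\gamma(0) = 4.0502

For an MA(q) process X_t = eps_t + sum_i theta_i eps_{t-i} with
Var(eps_t) = sigma^2, the variance is
  gamma(0) = sigma^2 * (1 + sum_i theta_i^2).
  sum_i theta_i^2 = (0.112)^2 = 0.012544.
  gamma(0) = 4 * (1 + 0.012544) = 4 * 1.012544 = 4.050176, which rounds to 4.0502.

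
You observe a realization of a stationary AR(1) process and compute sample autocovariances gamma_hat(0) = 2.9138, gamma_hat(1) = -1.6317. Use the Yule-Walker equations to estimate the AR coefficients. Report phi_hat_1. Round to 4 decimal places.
\hat\phi_{1} = -0.5600

The Yule-Walker equations for an AR(p) process read, in matrix form,
  Gamma_p phi = r_p,   with   (Gamma_p)_{ij} = gamma(|i - j|),
                       (r_p)_i = gamma(i),   i,j = 1..p.
Substitute the sample gammas (Toeplitz matrix and right-hand side of size 1):
  Gamma_p = [[2.9138]]
  r_p     = [-1.6317]
With p = 1 this is the single equation gamma(0) phi_1 = gamma(1):
  phi_hat_1 = gamma(1) / gamma(0) = -1.6317 / 2.9138 = -0.5600.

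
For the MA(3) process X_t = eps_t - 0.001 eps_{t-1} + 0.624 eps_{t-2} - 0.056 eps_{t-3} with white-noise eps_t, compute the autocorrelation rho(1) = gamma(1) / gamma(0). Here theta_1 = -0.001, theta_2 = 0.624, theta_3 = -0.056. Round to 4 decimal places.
\rho(1) = -0.0263

For an MA(q) process with theta_0 = 1, the autocovariance is
  gamma(k) = sigma^2 * sum_{i=0..q-k} theta_i * theta_{i+k},
and rho(k) = gamma(k) / gamma(0). Sigma^2 cancels.
  numerator   = (1)*(-0.001) + (-0.001)*(0.624) + (0.624)*(-0.056) = -0.036568.
  denominator = (1)^2 + (-0.001)^2 + (0.624)^2 + (-0.056)^2 = 1.392513.
  rho(1) = -0.036568 / 1.392513 = -0.0263.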